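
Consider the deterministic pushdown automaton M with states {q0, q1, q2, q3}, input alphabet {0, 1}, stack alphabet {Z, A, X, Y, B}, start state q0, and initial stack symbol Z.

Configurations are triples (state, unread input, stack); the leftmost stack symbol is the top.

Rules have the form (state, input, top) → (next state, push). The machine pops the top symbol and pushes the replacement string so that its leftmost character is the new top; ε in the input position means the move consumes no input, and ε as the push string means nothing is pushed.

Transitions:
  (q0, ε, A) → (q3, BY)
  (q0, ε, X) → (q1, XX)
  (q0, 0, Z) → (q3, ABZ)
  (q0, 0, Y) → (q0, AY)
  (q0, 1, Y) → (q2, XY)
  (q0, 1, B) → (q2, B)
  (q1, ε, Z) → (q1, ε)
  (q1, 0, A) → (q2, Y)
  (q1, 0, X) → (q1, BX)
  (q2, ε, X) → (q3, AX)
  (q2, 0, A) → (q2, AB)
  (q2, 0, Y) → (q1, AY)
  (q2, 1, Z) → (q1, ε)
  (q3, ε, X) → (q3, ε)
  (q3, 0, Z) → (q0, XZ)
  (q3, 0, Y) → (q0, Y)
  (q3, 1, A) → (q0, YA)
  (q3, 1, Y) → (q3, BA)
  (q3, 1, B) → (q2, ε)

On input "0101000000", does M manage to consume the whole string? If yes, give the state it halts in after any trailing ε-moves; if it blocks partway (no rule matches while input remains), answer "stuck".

q2

(q0, 0101000000, Z)
  read 0, top Z: go to q3, push ABZ → (q3, 101000000, ABZ)
  read 1, top A: go to q0, push YA → (q0, 01000000, YABZ)
  read 0, top Y: go to q0, push AY → (q0, 1000000, AYABZ)
  ε-move, top A: go to q3, push BY → (q3, 1000000, BYYABZ)
  read 1, top B: go to q2, push ε → (q2, 000000, YYABZ)
  read 0, top Y: go to q1, push AY → (q1, 00000, AYYABZ)
  read 0, top A: go to q2, push Y → (q2, 0000, YYYABZ)
  read 0, top Y: go to q1, push AY → (q1, 000, AYYYABZ)
  read 0, top A: go to q2, push Y → (q2, 00, YYYYABZ)
  read 0, top Y: go to q1, push AY → (q1, 0, AYYYYABZ)
  read 0, top A: go to q2, push Y → (q2, ε, YYYYYABZ)
All input consumed; M is in state q2.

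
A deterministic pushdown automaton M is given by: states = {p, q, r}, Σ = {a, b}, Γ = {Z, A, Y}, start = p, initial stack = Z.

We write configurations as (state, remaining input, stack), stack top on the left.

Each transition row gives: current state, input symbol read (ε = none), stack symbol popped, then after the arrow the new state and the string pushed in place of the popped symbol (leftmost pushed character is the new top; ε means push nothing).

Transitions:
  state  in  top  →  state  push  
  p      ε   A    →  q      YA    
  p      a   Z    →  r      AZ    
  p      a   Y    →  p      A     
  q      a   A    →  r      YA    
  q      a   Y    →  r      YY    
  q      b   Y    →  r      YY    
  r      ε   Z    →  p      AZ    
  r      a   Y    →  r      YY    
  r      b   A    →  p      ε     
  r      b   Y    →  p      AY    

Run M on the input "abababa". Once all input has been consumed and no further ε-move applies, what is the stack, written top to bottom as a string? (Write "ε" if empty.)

(p, abababa, Z)
  read a, top Z: go to r, push AZ → (r, bababa, AZ)
  read b, top A: go to p, push ε → (p, ababa, Z)
  read a, top Z: go to r, push AZ → (r, baba, AZ)
  read b, top A: go to p, push ε → (p, aba, Z)
  read a, top Z: go to r, push AZ → (r, ba, AZ)
  read b, top A: go to p, push ε → (p, a, Z)
  read a, top Z: go to r, push AZ → (r, ε, AZ)
All input consumed in state r with stack AZ.

AZ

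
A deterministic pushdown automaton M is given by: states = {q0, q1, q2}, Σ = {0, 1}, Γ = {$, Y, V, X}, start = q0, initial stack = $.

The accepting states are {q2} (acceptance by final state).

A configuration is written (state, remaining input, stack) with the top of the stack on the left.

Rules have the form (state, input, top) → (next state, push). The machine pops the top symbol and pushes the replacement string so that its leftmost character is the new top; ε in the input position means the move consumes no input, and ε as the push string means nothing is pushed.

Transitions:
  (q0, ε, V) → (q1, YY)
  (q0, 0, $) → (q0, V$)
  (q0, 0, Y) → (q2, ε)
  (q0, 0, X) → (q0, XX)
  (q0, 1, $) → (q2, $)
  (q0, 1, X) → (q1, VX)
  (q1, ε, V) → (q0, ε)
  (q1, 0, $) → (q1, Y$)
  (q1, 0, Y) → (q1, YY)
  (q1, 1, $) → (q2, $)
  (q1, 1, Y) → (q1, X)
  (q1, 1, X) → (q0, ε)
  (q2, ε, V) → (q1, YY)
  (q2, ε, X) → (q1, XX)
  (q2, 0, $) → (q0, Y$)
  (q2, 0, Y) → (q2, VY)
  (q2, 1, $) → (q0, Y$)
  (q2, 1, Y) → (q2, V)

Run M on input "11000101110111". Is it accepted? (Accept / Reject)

(q0, 11000101110111, $) ⊢ (q2, 1000101110111, $) ⊢ (q0, 000101110111, Y$) ⊢ (q2, 00101110111, $) ⊢ (q0, 0101110111, Y$) ⊢ (q2, 101110111, $) ⊢ (q0, 01110111, Y$) ⊢ (q2, 1110111, $) ⊢ (q0, 110111, Y$)
No transition applies at (q0, 110111, Y$); input not fully consumed.

Reject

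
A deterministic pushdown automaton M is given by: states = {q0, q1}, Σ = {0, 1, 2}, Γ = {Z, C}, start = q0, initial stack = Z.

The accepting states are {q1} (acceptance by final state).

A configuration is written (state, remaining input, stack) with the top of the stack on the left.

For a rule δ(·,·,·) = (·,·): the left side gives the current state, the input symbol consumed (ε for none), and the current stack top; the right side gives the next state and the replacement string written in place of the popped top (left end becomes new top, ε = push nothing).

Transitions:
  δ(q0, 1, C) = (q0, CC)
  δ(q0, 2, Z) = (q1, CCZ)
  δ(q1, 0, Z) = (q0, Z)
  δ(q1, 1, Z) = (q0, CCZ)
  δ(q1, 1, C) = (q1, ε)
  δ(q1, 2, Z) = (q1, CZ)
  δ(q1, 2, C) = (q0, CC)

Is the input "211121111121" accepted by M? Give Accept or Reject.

(q0, 211121111121, Z)
  read 2, top Z: go to q1, push CCZ → (q1, 11121111121, CCZ)
  read 1, top C: go to q1, push ε → (q1, 1121111121, CZ)
  read 1, top C: go to q1, push ε → (q1, 121111121, Z)
  read 1, top Z: go to q0, push CCZ → (q0, 21111121, CCZ)
No transition applies at (q0, 21111121, CCZ); input not fully consumed.

Reject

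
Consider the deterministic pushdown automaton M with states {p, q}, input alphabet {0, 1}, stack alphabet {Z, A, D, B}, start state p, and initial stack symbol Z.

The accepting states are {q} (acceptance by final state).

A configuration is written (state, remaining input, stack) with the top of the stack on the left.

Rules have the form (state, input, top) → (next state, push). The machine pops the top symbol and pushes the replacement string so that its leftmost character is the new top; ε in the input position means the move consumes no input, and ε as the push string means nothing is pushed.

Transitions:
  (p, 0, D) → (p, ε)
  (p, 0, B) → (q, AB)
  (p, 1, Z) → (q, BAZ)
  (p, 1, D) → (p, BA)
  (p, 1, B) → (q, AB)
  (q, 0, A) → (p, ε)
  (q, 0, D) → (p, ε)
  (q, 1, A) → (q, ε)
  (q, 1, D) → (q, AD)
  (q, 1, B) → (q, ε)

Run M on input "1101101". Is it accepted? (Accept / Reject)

Accept

(p, 1101101, Z)
  read 1, top Z: go to q, push BAZ → (q, 101101, BAZ)
  read 1, top B: go to q, push ε → (q, 01101, AZ)
  read 0, top A: go to p, push ε → (p, 1101, Z)
  read 1, top Z: go to q, push BAZ → (q, 101, BAZ)
  read 1, top B: go to q, push ε → (q, 01, AZ)
  read 0, top A: go to p, push ε → (p, 1, Z)
  read 1, top Z: go to q, push BAZ → (q, ε, BAZ)
All input consumed; state q ∈ F.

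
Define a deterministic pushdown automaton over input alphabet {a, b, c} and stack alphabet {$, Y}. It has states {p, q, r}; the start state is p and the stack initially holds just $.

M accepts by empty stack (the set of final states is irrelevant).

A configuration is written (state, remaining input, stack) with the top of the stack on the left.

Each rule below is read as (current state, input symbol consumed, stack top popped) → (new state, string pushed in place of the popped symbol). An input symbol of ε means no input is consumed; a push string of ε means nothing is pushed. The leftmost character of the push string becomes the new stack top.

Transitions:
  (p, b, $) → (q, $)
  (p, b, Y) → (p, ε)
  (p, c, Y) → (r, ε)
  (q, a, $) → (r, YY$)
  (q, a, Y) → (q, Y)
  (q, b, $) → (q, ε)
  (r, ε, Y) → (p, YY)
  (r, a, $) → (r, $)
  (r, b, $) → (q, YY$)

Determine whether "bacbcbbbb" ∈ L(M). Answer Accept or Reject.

(p, bacbcbbbb, $)
  read b, top $: go to q, push $ → (q, acbcbbbb, $)
  read a, top $: go to r, push YY$ → (r, cbcbbbb, YY$)
  ε-move, top Y: go to p, push YY → (p, cbcbbbb, YYY$)
  read c, top Y: go to r, push ε → (r, bcbbbb, YY$)
  ε-move, top Y: go to p, push YY → (p, bcbbbb, YYY$)
  read b, top Y: go to p, push ε → (p, cbbbb, YY$)
  read c, top Y: go to r, push ε → (r, bbbb, Y$)
  ε-move, top Y: go to p, push YY → (p, bbbb, YY$)
  read b, top Y: go to p, push ε → (p, bbb, Y$)
  read b, top Y: go to p, push ε → (p, bb, $)
  read b, top $: go to q, push $ → (q, b, $)
  read b, top $: go to q, push ε → (q, ε, ε)
All input consumed and the stack is empty.

Accept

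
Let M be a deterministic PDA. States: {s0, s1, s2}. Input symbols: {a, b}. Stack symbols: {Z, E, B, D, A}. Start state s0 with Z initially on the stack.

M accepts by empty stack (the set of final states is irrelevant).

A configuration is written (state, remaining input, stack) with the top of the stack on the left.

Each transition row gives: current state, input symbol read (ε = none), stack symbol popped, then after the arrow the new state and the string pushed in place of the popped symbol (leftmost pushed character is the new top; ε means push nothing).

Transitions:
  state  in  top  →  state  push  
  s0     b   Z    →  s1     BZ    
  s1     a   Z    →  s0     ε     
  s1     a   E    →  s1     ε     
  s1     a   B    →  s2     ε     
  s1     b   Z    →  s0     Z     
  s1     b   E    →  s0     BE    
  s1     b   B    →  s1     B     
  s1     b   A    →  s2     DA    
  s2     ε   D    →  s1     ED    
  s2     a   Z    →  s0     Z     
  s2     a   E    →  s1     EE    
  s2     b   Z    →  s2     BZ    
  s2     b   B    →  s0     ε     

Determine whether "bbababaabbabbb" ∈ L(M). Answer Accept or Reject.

(s0, bbababaabbabbb, Z)
  read b, top Z: go to s1, push BZ → (s1, bababaabbabbb, BZ)
  read b, top B: go to s1, push B → (s1, ababaabbabbb, BZ)
  read a, top B: go to s2, push ε → (s2, babaabbabbb, Z)
  read b, top Z: go to s2, push BZ → (s2, abaabbabbb, BZ)
No transition applies at (s2, abaabbabbb, BZ); input not fully consumed.

Reject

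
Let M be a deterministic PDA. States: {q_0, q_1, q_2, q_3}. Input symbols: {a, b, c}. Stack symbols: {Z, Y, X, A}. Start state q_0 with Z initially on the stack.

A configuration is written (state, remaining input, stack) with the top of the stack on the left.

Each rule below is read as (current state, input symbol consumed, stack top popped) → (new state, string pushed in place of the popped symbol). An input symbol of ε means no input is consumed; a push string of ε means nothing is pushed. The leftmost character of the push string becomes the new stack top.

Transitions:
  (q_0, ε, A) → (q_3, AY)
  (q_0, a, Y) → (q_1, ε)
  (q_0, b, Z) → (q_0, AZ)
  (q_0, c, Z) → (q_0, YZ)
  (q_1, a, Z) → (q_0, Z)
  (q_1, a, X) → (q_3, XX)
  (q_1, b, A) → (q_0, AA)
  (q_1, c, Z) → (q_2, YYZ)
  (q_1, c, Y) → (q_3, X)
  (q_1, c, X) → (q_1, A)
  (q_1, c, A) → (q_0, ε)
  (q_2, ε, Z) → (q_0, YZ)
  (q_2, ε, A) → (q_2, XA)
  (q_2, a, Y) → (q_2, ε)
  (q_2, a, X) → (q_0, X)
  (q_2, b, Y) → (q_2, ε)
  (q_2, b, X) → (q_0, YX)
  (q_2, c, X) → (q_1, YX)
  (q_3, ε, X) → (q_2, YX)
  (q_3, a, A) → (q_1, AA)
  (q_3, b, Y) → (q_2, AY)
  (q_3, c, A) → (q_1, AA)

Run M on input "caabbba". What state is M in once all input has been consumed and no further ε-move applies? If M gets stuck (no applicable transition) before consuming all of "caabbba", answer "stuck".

stuck

(q_0, caabbba, Z)
  read c, top Z: go to q_0, push YZ → (q_0, aabbba, YZ)
  read a, top Y: go to q_1, push ε → (q_1, abbba, Z)
  read a, top Z: go to q_0, push Z → (q_0, bbba, Z)
  read b, top Z: go to q_0, push AZ → (q_0, bba, AZ)
  ε-move, top A: go to q_3, push AY → (q_3, bba, AYZ)
No transition for (q_3, b, top A); M blocks with input bba remaining.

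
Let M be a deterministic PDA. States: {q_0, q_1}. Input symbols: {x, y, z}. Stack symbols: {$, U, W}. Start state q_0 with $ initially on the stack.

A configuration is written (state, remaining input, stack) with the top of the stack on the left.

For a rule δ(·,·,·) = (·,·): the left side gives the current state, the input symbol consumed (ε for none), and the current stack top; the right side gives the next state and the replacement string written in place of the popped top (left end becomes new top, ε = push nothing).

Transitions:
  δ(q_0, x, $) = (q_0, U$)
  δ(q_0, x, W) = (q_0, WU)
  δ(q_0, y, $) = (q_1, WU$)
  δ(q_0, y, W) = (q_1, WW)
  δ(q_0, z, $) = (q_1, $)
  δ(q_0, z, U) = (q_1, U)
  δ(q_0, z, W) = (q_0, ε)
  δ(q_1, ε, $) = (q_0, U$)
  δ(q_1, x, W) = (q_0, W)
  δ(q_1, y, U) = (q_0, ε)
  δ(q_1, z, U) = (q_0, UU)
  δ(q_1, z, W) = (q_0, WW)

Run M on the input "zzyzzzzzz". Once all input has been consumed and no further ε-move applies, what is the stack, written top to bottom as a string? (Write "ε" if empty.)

UUU$

(q_0, zzyzzzzzz, $)
  read z, top $: go to q_1, push $ → (q_1, zyzzzzzz, $)
  ε-move, top $: go to q_0, push U$ → (q_0, zyzzzzzz, U$)
  read z, top U: go to q_1, push U → (q_1, yzzzzzz, U$)
  read y, top U: go to q_0, push ε → (q_0, zzzzzz, $)
  read z, top $: go to q_1, push $ → (q_1, zzzzz, $)
  ε-move, top $: go to q_0, push U$ → (q_0, zzzzz, U$)
  read z, top U: go to q_1, push U → (q_1, zzzz, U$)
  read z, top U: go to q_0, push UU → (q_0, zzz, UU$)
  read z, top U: go to q_1, push U → (q_1, zz, UU$)
  read z, top U: go to q_0, push UU → (q_0, z, UUU$)
  read z, top U: go to q_1, push U → (q_1, ε, UUU$)
All input consumed in state q_1 with stack UUU$.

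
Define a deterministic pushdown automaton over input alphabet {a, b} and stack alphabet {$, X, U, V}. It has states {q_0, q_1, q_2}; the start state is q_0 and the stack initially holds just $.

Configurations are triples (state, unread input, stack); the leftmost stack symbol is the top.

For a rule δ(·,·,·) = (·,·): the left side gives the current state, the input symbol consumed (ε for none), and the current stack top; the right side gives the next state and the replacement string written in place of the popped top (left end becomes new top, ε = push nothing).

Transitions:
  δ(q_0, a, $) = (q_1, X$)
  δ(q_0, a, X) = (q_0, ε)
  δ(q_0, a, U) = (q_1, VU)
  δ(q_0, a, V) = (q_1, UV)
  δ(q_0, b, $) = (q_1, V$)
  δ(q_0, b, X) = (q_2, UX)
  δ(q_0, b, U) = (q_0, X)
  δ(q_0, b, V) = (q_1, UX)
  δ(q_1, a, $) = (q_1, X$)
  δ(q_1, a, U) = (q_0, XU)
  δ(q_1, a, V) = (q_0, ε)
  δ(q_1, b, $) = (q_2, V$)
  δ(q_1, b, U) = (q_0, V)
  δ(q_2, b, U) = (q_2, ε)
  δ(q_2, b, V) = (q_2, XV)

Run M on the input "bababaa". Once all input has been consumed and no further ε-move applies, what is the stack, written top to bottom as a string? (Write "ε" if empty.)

(q_0, bababaa, $)
  read b, top $: go to q_1, push V$ → (q_1, ababaa, V$)
  read a, top V: go to q_0, push ε → (q_0, babaa, $)
  read b, top $: go to q_1, push V$ → (q_1, abaa, V$)
  read a, top V: go to q_0, push ε → (q_0, baa, $)
  read b, top $: go to q_1, push V$ → (q_1, aa, V$)
  read a, top V: go to q_0, push ε → (q_0, a, $)
  read a, top $: go to q_1, push X$ → (q_1, ε, X$)
All input consumed in state q_1 with stack X$.

X$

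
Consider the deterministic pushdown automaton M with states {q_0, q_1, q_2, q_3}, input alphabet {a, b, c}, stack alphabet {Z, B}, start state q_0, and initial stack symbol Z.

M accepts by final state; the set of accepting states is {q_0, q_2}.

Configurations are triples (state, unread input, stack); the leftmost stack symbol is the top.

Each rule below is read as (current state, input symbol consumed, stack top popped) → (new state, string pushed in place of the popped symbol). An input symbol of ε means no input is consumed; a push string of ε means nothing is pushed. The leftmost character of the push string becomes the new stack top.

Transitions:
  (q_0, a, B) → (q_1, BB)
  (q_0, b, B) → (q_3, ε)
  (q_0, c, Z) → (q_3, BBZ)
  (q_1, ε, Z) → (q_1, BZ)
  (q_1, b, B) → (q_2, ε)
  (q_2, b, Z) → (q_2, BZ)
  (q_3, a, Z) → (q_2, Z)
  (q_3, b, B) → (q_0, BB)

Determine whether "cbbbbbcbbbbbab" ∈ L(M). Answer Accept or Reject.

Reject

(q_0, cbbbbbcbbbbbab, Z) ⊢ (q_3, bbbbbcbbbbbab, BBZ) ⊢ (q_0, bbbbcbbbbbab, BBBZ) ⊢ (q_3, bbbcbbbbbab, BBZ) ⊢ (q_0, bbcbbbbbab, BBBZ) ⊢ (q_3, bcbbbbbab, BBZ) ⊢ (q_0, cbbbbbab, BBBZ)
No transition applies at (q_0, cbbbbbab, BBBZ); input not fully consumed.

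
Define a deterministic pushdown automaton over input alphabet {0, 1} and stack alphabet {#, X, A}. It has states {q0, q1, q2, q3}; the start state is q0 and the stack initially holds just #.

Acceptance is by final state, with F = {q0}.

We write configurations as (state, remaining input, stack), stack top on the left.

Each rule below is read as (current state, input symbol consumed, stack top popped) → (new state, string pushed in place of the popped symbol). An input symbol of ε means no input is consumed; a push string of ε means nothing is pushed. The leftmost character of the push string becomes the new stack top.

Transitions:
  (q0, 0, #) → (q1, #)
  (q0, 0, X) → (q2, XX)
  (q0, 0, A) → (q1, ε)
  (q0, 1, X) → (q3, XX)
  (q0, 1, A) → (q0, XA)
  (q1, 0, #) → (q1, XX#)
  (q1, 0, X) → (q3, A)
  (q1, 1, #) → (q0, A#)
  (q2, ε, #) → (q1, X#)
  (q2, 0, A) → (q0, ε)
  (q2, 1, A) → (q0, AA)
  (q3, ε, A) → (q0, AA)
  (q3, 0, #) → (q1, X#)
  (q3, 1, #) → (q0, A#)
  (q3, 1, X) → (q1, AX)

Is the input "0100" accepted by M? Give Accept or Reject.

(q0, 0100, #) ⊢ (q1, 100, #) ⊢ (q0, 00, A#) ⊢ (q1, 0, #) ⊢ (q1, ε, XX#)
All input consumed; state q1 ∉ F and no further ε-move applies.

Reject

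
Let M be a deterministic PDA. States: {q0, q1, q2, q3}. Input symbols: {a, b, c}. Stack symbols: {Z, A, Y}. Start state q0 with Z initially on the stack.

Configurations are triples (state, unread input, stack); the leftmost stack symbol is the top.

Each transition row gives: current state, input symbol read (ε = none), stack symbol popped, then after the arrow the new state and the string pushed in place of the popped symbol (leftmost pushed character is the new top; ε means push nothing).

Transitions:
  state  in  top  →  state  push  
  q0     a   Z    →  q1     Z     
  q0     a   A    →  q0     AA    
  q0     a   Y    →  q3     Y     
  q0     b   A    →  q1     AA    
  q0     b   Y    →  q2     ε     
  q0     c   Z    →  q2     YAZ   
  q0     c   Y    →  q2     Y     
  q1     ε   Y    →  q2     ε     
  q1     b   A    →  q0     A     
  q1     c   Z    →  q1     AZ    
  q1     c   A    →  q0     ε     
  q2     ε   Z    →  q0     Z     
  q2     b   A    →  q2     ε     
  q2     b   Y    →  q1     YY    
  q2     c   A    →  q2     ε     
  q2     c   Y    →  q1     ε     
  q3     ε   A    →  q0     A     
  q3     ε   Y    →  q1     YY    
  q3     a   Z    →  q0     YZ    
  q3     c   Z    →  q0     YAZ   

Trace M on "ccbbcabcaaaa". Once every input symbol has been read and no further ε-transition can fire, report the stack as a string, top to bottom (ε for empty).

AAAAAAZ

(q0, ccbbcabcaaaa, Z)
  read c, top Z: go to q2, push YAZ → (q2, cbbcabcaaaa, YAZ)
  read c, top Y: go to q1, push ε → (q1, bbcabcaaaa, AZ)
  read b, top A: go to q0, push A → (q0, bcabcaaaa, AZ)
  read b, top A: go to q1, push AA → (q1, cabcaaaa, AAZ)
  read c, top A: go to q0, push ε → (q0, abcaaaa, AZ)
  read a, top A: go to q0, push AA → (q0, bcaaaa, AAZ)
  read b, top A: go to q1, push AA → (q1, caaaa, AAAZ)
  read c, top A: go to q0, push ε → (q0, aaaa, AAZ)
  read a, top A: go to q0, push AA → (q0, aaa, AAAZ)
  read a, top A: go to q0, push AA → (q0, aa, AAAAZ)
  read a, top A: go to q0, push AA → (q0, a, AAAAAZ)
  read a, top A: go to q0, push AA → (q0, ε, AAAAAAZ)
All input consumed in state q0 with stack AAAAAAZ.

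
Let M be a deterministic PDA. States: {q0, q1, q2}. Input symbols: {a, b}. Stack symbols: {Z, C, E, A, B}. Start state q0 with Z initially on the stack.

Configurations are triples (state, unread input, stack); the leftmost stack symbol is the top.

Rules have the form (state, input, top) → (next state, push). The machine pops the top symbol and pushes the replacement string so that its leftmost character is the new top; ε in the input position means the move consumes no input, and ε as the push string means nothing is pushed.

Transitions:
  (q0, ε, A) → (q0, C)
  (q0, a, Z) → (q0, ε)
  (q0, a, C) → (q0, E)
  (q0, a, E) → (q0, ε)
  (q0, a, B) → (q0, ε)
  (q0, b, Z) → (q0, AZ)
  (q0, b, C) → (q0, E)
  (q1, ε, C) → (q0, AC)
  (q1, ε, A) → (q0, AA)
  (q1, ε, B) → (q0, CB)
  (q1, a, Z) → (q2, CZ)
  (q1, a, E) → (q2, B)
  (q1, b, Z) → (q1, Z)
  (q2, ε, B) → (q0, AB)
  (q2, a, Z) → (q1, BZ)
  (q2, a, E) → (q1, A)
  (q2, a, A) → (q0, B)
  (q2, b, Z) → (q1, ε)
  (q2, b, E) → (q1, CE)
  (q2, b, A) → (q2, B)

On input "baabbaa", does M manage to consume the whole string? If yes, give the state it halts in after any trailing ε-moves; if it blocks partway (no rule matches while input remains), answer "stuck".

q0

(q0, baabbaa, Z)
  read b, top Z: go to q0, push AZ → (q0, aabbaa, AZ)
  ε-move, top A: go to q0, push C → (q0, aabbaa, CZ)
  read a, top C: go to q0, push E → (q0, abbaa, EZ)
  read a, top E: go to q0, push ε → (q0, bbaa, Z)
  read b, top Z: go to q0, push AZ → (q0, baa, AZ)
  ε-move, top A: go to q0, push C → (q0, baa, CZ)
  read b, top C: go to q0, push E → (q0, aa, EZ)
  read a, top E: go to q0, push ε → (q0, a, Z)
  read a, top Z: go to q0, push ε → (q0, ε, ε)
All input consumed; M is in state q0.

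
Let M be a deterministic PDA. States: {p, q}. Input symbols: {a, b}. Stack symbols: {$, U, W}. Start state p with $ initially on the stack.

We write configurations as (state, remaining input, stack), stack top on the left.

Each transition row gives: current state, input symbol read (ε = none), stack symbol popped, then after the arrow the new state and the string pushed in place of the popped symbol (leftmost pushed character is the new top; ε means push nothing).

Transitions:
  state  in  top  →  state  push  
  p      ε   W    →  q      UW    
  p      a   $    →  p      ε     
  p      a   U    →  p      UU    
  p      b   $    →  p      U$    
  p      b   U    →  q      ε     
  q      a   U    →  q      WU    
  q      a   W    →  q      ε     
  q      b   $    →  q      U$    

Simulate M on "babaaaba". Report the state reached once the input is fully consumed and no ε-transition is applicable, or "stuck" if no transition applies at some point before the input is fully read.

stuck

(p, babaaaba, $) ⊢ (p, abaaaba, U$) ⊢ (p, baaaba, UU$) ⊢ (q, aaaba, U$) ⊢ (q, aaba, WU$) ⊢ (q, aba, U$) ⊢ (q, ba, WU$)
No transition for (q, b, top W); M blocks with input ba remaining.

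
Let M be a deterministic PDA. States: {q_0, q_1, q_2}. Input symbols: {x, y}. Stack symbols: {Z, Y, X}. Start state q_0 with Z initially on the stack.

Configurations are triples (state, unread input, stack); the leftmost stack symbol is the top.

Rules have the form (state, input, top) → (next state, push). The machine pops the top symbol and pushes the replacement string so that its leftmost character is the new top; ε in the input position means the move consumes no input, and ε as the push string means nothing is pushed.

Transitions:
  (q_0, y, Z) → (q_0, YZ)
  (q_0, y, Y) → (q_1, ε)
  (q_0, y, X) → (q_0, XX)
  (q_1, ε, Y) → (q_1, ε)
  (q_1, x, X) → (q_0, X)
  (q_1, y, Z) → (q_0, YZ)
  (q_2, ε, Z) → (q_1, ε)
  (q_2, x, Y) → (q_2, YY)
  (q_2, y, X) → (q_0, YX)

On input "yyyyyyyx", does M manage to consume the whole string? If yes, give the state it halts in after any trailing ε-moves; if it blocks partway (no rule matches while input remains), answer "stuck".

(q_0, yyyyyyyx, Z)
  read y, top Z: go to q_0, push YZ → (q_0, yyyyyyx, YZ)
  read y, top Y: go to q_1, push ε → (q_1, yyyyyx, Z)
  read y, top Z: go to q_0, push YZ → (q_0, yyyyx, YZ)
  read y, top Y: go to q_1, push ε → (q_1, yyyx, Z)
  read y, top Z: go to q_0, push YZ → (q_0, yyx, YZ)
  read y, top Y: go to q_1, push ε → (q_1, yx, Z)
  read y, top Z: go to q_0, push YZ → (q_0, x, YZ)
No transition for (q_0, x, top Y); M blocks with input x remaining.

stuck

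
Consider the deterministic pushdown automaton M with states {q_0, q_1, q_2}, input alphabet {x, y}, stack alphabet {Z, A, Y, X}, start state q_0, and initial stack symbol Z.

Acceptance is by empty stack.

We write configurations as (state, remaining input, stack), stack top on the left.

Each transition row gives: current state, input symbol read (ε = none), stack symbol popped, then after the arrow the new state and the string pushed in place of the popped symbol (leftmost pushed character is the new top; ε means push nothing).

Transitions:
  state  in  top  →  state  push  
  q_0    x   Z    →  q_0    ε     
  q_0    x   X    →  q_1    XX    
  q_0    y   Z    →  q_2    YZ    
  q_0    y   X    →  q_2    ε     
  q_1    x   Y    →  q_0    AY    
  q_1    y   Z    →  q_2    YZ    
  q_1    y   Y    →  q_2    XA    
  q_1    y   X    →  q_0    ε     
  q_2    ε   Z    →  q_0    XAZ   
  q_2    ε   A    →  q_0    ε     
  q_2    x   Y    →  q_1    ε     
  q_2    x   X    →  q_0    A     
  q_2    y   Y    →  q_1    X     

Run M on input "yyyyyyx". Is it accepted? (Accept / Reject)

Accept

(q_0, yyyyyyx, Z)
  read y, top Z: go to q_2, push YZ → (q_2, yyyyyx, YZ)
  read y, top Y: go to q_1, push X → (q_1, yyyyx, XZ)
  read y, top X: go to q_0, push ε → (q_0, yyyx, Z)
  read y, top Z: go to q_2, push YZ → (q_2, yyx, YZ)
  read y, top Y: go to q_1, push X → (q_1, yx, XZ)
  read y, top X: go to q_0, push ε → (q_0, x, Z)
  read x, top Z: go to q_0, push ε → (q_0, ε, ε)
All input consumed and the stack is empty.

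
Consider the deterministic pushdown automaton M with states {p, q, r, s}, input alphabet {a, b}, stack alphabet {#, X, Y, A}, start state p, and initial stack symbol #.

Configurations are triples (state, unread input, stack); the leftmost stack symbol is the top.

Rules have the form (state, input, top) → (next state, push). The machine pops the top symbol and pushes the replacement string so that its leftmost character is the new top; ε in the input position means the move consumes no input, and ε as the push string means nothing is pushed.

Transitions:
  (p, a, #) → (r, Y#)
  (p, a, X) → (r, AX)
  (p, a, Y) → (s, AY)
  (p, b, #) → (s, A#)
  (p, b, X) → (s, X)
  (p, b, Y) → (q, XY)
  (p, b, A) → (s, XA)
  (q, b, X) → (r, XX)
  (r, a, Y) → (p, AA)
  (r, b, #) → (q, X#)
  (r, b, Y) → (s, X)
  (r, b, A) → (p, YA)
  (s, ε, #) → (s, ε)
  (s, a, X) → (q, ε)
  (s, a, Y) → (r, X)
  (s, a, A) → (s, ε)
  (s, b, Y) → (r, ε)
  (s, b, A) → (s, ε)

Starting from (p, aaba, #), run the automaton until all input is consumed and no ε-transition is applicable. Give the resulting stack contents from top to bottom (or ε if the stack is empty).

AA#

(p, aaba, #)
  read a, top #: go to r, push Y# → (r, aba, Y#)
  read a, top Y: go to p, push AA → (p, ba, AA#)
  read b, top A: go to s, push XA → (s, a, XAA#)
  read a, top X: go to q, push ε → (q, ε, AA#)
All input consumed in state q with stack AA#.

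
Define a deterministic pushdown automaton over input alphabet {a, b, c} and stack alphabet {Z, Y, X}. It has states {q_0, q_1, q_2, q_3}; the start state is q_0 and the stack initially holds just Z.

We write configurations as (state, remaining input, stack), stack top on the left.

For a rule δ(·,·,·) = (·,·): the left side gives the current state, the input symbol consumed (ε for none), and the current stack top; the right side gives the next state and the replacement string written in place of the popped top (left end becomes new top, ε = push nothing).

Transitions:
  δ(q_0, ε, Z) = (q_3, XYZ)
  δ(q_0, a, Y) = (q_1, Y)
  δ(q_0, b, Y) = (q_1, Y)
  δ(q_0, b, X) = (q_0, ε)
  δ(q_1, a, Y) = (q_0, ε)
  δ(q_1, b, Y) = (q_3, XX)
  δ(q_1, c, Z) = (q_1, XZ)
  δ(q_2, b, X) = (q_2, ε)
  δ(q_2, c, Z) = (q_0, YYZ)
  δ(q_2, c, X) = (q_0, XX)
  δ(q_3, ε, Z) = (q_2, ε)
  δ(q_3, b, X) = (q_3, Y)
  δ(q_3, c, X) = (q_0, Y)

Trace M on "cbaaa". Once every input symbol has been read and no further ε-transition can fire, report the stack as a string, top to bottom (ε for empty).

(q_0, cbaaa, Z) ⊢ (q_3, cbaaa, XYZ) ⊢ (q_0, baaa, YYZ) ⊢ (q_1, aaa, YYZ) ⊢ (q_0, aa, YZ) ⊢ (q_1, a, YZ) ⊢ (q_0, ε, Z) ⊢ (q_3, ε, XYZ)
All input consumed in state q_3 with stack XYZ.

XYZ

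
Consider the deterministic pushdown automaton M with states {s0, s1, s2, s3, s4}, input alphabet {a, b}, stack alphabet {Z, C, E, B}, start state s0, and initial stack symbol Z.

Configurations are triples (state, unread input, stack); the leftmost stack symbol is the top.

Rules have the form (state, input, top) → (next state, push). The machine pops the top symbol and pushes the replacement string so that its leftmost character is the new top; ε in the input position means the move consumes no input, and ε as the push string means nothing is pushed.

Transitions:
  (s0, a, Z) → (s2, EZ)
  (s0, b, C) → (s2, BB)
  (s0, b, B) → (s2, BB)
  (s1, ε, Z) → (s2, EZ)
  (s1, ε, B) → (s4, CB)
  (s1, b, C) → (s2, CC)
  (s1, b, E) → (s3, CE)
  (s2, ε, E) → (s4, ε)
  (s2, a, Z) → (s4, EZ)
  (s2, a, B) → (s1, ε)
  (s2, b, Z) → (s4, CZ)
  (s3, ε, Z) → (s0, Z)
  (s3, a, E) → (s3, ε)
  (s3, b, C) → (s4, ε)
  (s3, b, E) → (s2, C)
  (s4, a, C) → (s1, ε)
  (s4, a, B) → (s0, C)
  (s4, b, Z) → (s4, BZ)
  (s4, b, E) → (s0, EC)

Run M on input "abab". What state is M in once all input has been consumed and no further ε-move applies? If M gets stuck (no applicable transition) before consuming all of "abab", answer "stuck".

(s0, abab, Z)
  read a, top Z: go to s2, push EZ → (s2, bab, EZ)
  ε-move, top E: go to s4, push ε → (s4, bab, Z)
  read b, top Z: go to s4, push BZ → (s4, ab, BZ)
  read a, top B: go to s0, push C → (s0, b, CZ)
  read b, top C: go to s2, push BB → (s2, ε, BBZ)
All input consumed; M is in state s2.

s2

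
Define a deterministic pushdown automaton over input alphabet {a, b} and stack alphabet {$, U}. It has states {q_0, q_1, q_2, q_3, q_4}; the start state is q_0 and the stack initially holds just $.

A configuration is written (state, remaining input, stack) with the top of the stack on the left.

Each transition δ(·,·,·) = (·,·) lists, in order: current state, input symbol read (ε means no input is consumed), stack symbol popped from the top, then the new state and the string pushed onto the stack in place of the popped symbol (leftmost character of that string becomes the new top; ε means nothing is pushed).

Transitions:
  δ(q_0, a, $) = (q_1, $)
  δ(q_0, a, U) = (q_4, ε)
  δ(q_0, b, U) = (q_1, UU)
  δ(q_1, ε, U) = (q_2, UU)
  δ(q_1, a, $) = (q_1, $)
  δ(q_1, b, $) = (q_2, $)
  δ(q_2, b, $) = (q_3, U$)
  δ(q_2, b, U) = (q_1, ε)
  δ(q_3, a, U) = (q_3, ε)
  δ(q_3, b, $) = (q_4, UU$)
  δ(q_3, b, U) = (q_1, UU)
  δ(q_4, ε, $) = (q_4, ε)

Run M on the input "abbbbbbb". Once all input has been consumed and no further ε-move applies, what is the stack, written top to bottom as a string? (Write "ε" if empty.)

(q_0, abbbbbbb, $) ⊢ (q_1, bbbbbbb, $) ⊢ (q_2, bbbbbb, $) ⊢ (q_3, bbbbb, U$) ⊢ (q_1, bbbb, UU$) ⊢ (q_2, bbbb, UUU$) ⊢ (q_1, bbb, UU$) ⊢ (q_2, bbb, UUU$) ⊢ (q_1, bb, UU$) ⊢ (q_2, bb, UUU$) ⊢ (q_1, b, UU$) ⊢ (q_2, b, UUU$) ⊢ (q_1, ε, UU$) ⊢ (q_2, ε, UUU$)
All input consumed in state q_2 with stack UUU$.

UUU$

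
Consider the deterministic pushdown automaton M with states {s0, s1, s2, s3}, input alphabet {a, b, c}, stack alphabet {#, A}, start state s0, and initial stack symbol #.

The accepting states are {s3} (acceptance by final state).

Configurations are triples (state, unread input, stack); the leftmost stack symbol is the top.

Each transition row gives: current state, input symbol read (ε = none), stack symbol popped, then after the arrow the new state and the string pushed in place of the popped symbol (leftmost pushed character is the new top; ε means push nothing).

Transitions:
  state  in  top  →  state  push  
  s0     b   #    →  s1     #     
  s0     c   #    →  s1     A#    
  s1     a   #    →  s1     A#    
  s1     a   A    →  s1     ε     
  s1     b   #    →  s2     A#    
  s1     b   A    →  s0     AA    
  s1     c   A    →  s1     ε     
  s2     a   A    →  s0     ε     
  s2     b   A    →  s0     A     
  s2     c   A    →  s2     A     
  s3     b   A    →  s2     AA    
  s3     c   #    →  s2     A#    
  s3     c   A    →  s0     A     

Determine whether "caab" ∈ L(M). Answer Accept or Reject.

(s0, caab, #)
  read c, top #: go to s1, push A# → (s1, aab, A#)
  read a, top A: go to s1, push ε → (s1, ab, #)
  read a, top #: go to s1, push A# → (s1, b, A#)
  read b, top A: go to s0, push AA → (s0, ε, AA#)
All input consumed; state s0 ∉ F and no further ε-move applies.

Reject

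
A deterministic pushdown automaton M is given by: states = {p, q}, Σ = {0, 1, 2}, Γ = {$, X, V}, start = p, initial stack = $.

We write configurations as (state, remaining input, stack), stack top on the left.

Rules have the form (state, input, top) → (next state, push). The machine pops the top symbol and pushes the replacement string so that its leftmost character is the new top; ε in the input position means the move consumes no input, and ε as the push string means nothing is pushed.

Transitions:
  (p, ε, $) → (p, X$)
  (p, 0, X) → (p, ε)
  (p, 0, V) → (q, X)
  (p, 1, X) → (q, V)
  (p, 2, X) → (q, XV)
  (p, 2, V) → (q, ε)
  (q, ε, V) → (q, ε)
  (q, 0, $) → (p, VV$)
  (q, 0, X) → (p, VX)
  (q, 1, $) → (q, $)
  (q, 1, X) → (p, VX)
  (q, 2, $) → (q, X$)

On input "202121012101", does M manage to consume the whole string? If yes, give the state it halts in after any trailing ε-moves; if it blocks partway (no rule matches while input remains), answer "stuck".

(p, 202121012101, $)
  ε-move, top $: go to p, push X$ → (p, 202121012101, X$)
  read 2, top X: go to q, push XV → (q, 02121012101, XV$)
  read 0, top X: go to p, push VX → (p, 2121012101, VXV$)
  read 2, top V: go to q, push ε → (q, 121012101, XV$)
  read 1, top X: go to p, push VX → (p, 21012101, VXV$)
  read 2, top V: go to q, push ε → (q, 1012101, XV$)
  read 1, top X: go to p, push VX → (p, 012101, VXV$)
  read 0, top V: go to q, push X → (q, 12101, XXV$)
  read 1, top X: go to p, push VX → (p, 2101, VXXV$)
  read 2, top V: go to q, push ε → (q, 101, XXV$)
  read 1, top X: go to p, push VX → (p, 01, VXXV$)
  read 0, top V: go to q, push X → (q, 1, XXXV$)
  read 1, top X: go to p, push VX → (p, ε, VXXXV$)
All input consumed; M is in state p.

p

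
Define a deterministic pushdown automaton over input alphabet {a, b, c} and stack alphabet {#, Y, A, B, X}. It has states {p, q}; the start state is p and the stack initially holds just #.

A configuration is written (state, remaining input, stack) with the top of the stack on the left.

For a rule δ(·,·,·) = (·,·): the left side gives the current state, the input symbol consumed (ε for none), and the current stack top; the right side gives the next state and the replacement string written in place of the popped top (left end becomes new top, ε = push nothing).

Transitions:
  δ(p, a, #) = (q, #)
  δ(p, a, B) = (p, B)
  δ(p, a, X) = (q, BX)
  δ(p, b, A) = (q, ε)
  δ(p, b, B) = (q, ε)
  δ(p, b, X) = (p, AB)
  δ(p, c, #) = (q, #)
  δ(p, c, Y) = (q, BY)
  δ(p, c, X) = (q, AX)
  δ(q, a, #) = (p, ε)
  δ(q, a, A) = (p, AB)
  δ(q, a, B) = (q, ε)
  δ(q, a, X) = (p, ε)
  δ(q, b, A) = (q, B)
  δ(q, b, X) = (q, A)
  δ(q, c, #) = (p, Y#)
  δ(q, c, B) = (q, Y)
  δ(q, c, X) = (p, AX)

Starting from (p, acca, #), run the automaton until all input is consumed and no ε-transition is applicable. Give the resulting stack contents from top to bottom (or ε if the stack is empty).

(p, acca, #)
  read a, top #: go to q, push # → (q, cca, #)
  read c, top #: go to p, push Y# → (p, ca, Y#)
  read c, top Y: go to q, push BY → (q, a, BY#)
  read a, top B: go to q, push ε → (q, ε, Y#)
All input consumed in state q with stack Y#.

Y#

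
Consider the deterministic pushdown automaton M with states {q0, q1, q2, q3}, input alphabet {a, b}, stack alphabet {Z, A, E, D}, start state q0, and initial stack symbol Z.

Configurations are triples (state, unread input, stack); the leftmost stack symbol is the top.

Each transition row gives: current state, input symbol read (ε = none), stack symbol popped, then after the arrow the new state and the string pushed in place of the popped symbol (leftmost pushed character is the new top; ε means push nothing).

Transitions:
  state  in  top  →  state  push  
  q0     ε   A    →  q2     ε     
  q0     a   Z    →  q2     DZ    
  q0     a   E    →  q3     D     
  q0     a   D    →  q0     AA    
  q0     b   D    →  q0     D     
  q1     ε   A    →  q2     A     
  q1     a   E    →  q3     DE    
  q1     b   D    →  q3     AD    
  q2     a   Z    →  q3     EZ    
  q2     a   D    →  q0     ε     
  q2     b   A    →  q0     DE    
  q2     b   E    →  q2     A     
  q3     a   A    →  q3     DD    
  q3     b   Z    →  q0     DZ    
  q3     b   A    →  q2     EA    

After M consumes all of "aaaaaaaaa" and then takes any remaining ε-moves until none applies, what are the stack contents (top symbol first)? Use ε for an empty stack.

(q0, aaaaaaaaa, Z)
  read a, top Z: go to q2, push DZ → (q2, aaaaaaaa, DZ)
  read a, top D: go to q0, push ε → (q0, aaaaaaa, Z)
  read a, top Z: go to q2, push DZ → (q2, aaaaaa, DZ)
  read a, top D: go to q0, push ε → (q0, aaaaa, Z)
  read a, top Z: go to q2, push DZ → (q2, aaaa, DZ)
  read a, top D: go to q0, push ε → (q0, aaa, Z)
  read a, top Z: go to q2, push DZ → (q2, aa, DZ)
  read a, top D: go to q0, push ε → (q0, a, Z)
  read a, top Z: go to q2, push DZ → (q2, ε, DZ)
All input consumed in state q2 with stack DZ.

DZ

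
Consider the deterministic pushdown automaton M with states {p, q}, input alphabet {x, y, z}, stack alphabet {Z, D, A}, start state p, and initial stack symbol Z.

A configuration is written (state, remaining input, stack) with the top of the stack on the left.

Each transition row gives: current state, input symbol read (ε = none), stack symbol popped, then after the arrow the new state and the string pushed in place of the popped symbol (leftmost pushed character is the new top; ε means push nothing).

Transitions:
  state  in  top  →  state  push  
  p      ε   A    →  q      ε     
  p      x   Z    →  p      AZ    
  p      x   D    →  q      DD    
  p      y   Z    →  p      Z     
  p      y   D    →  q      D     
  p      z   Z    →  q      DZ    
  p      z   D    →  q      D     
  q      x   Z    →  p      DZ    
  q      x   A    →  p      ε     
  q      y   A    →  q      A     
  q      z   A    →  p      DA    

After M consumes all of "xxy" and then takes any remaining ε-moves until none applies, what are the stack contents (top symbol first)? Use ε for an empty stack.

DZ

(p, xxy, Z)
  read x, top Z: go to p, push AZ → (p, xy, AZ)
  ε-move, top A: go to q, push ε → (q, xy, Z)
  read x, top Z: go to p, push DZ → (p, y, DZ)
  read y, top D: go to q, push D → (q, ε, DZ)
All input consumed in state q with stack DZ.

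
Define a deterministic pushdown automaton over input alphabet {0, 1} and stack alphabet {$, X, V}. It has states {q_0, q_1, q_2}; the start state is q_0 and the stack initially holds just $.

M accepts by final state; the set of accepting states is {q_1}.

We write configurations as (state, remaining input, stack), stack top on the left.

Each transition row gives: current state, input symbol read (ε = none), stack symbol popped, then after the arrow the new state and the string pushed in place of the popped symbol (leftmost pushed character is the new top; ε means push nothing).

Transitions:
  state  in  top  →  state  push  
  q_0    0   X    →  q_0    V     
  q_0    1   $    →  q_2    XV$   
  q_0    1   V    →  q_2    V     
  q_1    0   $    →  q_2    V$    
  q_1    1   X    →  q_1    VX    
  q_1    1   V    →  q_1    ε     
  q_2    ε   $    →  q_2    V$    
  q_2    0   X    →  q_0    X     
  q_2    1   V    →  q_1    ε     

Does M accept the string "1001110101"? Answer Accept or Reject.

(q_0, 1001110101, $)
  read 1, top $: go to q_2, push XV$ → (q_2, 001110101, XV$)
  read 0, top X: go to q_0, push X → (q_0, 01110101, XV$)
  read 0, top X: go to q_0, push V → (q_0, 1110101, VV$)
  read 1, top V: go to q_2, push V → (q_2, 110101, VV$)
  read 1, top V: go to q_1, push ε → (q_1, 10101, V$)
  read 1, top V: go to q_1, push ε → (q_1, 0101, $)
  read 0, top $: go to q_2, push V$ → (q_2, 101, V$)
  read 1, top V: go to q_1, push ε → (q_1, 01, $)
  read 0, top $: go to q_2, push V$ → (q_2, 1, V$)
  read 1, top V: go to q_1, push ε → (q_1, ε, $)
All input consumed; state q_1 ∈ F.

Accept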